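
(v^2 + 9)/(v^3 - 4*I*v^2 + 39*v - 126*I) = (v + 3*I)/(v^2 - I*v + 42)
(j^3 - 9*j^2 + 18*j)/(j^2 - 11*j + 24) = j*(j - 6)/(j - 8)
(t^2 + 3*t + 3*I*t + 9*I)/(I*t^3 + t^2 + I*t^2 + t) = (-I*t^2 + 3*t*(1 - I) + 9)/(t*(t^2 + t*(1 - I) - I))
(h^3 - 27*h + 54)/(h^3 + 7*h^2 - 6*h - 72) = (h - 3)/(h + 4)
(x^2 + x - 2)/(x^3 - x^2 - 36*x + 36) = (x + 2)/(x^2 - 36)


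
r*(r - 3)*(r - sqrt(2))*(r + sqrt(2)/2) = r^4 - 3*r^3 - sqrt(2)*r^3/2 - r^2 + 3*sqrt(2)*r^2/2 + 3*r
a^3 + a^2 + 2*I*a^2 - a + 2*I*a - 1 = (a + 1)*(a + I)^2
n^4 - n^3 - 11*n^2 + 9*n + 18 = (n - 3)*(n - 2)*(n + 1)*(n + 3)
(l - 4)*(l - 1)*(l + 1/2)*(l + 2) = l^4 - 5*l^3/2 - 15*l^2/2 + 5*l + 4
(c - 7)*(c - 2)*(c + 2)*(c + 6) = c^4 - c^3 - 46*c^2 + 4*c + 168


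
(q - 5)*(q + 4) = q^2 - q - 20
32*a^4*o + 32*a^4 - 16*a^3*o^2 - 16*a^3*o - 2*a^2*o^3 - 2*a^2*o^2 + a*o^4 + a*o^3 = (-4*a + o)*(-2*a + o)*(4*a + o)*(a*o + a)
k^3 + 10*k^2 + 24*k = k*(k + 4)*(k + 6)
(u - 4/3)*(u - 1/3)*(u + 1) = u^3 - 2*u^2/3 - 11*u/9 + 4/9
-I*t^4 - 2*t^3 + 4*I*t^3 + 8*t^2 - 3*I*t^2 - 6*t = t*(t - 3)*(t - 2*I)*(-I*t + I)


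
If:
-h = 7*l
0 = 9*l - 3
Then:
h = -7/3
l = 1/3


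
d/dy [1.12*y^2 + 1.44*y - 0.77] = 2.24*y + 1.44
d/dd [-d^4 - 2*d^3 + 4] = d^2*(-4*d - 6)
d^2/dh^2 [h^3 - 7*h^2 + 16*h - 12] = 6*h - 14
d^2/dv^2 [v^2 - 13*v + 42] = 2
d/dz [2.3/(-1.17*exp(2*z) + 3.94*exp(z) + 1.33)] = (5.382*exp(z) - 9.062)*exp(z)/(-1.17*exp(2*z) + 3.94*exp(z) + 1.33)^2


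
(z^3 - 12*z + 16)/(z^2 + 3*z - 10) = (z^2 + 2*z - 8)/(z + 5)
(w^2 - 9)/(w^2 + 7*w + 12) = (w - 3)/(w + 4)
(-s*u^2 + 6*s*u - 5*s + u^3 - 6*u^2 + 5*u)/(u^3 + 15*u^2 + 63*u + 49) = (-s*u^2 + 6*s*u - 5*s + u^3 - 6*u^2 + 5*u)/(u^3 + 15*u^2 + 63*u + 49)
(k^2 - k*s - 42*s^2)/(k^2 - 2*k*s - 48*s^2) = (-k + 7*s)/(-k + 8*s)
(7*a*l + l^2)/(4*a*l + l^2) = (7*a + l)/(4*a + l)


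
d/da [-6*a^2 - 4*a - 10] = -12*a - 4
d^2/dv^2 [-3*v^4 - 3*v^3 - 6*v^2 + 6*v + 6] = -36*v^2 - 18*v - 12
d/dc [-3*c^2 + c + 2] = 1 - 6*c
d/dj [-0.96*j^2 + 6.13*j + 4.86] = 6.13 - 1.92*j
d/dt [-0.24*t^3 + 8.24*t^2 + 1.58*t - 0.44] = -0.72*t^2 + 16.48*t + 1.58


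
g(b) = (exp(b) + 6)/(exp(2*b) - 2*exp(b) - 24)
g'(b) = (exp(b) + 6)*(-2*exp(2*b) + 2*exp(b))/(exp(2*b) - 2*exp(b) - 24)^2 + exp(b)/(exp(2*b) - 2*exp(b) - 24)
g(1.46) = -0.73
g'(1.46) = -1.79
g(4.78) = 0.01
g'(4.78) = -0.01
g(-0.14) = -0.27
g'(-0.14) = -0.03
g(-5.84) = -0.25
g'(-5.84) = -0.00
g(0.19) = -0.29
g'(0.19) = -0.05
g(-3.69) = -0.25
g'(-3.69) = -0.00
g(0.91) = -0.37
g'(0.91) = -0.23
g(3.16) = 0.06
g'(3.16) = -0.09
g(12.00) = 0.00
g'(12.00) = 0.00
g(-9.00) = -0.25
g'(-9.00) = 0.00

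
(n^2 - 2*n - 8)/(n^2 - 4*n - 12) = (n - 4)/(n - 6)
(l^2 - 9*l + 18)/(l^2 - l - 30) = (l - 3)/(l + 5)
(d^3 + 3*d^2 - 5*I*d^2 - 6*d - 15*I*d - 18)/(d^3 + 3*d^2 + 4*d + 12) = (d - 3*I)/(d + 2*I)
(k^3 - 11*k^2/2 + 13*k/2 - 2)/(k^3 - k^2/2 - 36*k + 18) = (k^2 - 5*k + 4)/(k^2 - 36)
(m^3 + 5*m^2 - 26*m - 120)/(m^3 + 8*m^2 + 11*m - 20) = (m^2 + m - 30)/(m^2 + 4*m - 5)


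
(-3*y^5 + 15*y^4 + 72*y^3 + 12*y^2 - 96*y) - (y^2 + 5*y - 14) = -3*y^5 + 15*y^4 + 72*y^3 + 11*y^2 - 101*y + 14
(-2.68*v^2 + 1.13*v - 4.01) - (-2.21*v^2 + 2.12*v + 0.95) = -0.47*v^2 - 0.99*v - 4.96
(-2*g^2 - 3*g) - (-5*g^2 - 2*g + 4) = 3*g^2 - g - 4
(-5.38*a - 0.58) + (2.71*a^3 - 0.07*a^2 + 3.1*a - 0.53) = 2.71*a^3 - 0.07*a^2 - 2.28*a - 1.11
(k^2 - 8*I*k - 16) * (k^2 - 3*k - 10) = k^4 - 3*k^3 - 8*I*k^3 - 26*k^2 + 24*I*k^2 + 48*k + 80*I*k + 160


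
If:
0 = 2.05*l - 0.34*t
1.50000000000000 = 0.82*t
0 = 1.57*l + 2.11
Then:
No Solution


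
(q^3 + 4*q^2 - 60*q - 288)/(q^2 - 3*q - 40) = (q^2 + 12*q + 36)/(q + 5)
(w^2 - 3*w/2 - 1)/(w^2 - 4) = (w + 1/2)/(w + 2)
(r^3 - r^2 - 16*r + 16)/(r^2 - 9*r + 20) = (r^2 + 3*r - 4)/(r - 5)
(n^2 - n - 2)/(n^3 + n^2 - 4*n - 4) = 1/(n + 2)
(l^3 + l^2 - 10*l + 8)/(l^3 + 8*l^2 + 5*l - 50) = (l^2 + 3*l - 4)/(l^2 + 10*l + 25)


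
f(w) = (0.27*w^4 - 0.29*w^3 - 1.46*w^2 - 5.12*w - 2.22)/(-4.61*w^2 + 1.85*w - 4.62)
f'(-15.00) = 1.79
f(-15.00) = -13.46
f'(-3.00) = 0.32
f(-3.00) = -0.57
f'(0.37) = 1.05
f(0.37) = 0.95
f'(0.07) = 1.33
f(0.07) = 0.57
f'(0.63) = 0.47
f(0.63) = 1.15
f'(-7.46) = 0.89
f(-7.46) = -3.31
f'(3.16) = -0.45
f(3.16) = 0.34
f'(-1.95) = 0.17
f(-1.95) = -0.32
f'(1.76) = -0.41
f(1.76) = 0.94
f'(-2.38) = 0.23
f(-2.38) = -0.41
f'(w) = (9.22*w - 1.85)*(0.27*w^4 - 0.29*w^3 - 1.46*w^2 - 5.12*w - 2.22)/(-4.61*w^2 + 1.85*w - 4.62)^2 + (1.08*w^3 - 0.87*w^2 - 2.92*w - 5.12)/(-4.61*w^2 + 1.85*w - 4.62)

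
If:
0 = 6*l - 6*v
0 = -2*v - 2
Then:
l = -1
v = -1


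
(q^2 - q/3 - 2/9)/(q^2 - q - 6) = (-q^2 + q/3 + 2/9)/(-q^2 + q + 6)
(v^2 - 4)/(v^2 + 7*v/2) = 2*(v^2 - 4)/(v*(2*v + 7))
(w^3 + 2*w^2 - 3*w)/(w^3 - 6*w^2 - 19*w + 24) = w/(w - 8)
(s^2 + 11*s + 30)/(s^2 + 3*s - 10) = (s + 6)/(s - 2)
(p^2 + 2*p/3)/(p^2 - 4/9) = 3*p/(3*p - 2)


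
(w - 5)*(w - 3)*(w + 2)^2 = w^4 - 4*w^3 - 13*w^2 + 28*w + 60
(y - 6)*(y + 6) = y^2 - 36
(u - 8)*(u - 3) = u^2 - 11*u + 24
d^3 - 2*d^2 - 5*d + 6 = (d - 3)*(d - 1)*(d + 2)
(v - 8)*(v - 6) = v^2 - 14*v + 48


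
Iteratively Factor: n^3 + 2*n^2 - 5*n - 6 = (n + 3)*(n^2 - n - 2) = (n + 1)*(n + 3)*(n - 2)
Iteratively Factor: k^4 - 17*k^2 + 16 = (k + 1)*(k^3 - k^2 - 16*k + 16) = (k + 1)*(k + 4)*(k^2 - 5*k + 4) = (k - 4)*(k + 1)*(k + 4)*(k - 1)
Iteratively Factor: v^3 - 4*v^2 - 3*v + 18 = (v + 2)*(v^2 - 6*v + 9) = (v - 3)*(v + 2)*(v - 3)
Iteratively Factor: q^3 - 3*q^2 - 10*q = (q - 5)*(q^2 + 2*q) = (q - 5)*(q + 2)*(q)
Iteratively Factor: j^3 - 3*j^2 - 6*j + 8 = (j - 4)*(j^2 + j - 2) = (j - 4)*(j + 2)*(j - 1)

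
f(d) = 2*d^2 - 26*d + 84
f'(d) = 4*d - 26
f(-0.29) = 91.71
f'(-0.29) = -27.16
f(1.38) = 51.93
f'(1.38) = -20.48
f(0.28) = 76.88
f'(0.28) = -24.88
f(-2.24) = 152.28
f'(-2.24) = -34.96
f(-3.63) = 204.73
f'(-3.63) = -40.52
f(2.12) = 37.87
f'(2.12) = -17.52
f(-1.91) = 140.96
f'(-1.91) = -33.64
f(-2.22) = 151.58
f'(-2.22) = -34.88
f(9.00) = 12.00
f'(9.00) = 10.00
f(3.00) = 24.00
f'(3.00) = -14.00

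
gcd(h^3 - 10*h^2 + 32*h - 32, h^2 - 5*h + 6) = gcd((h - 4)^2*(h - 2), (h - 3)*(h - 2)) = h - 2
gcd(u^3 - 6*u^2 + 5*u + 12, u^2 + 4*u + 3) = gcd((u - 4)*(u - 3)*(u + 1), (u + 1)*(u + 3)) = u + 1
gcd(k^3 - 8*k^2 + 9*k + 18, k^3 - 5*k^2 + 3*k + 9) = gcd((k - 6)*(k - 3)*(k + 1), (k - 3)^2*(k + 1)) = k^2 - 2*k - 3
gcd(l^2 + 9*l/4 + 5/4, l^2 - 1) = l + 1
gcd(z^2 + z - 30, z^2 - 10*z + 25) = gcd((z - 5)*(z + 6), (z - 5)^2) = z - 5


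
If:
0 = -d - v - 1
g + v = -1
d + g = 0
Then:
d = 0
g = 0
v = -1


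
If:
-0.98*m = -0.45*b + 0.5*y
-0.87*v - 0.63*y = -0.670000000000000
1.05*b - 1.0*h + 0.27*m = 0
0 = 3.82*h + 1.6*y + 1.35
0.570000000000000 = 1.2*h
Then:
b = 0.17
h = 0.48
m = 1.09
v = 2.20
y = -1.98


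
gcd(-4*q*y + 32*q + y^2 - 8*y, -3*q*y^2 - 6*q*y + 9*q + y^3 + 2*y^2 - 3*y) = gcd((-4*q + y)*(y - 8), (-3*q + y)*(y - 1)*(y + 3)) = 1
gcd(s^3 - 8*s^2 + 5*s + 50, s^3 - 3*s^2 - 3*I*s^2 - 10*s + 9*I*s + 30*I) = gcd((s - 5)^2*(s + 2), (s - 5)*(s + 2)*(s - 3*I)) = s^2 - 3*s - 10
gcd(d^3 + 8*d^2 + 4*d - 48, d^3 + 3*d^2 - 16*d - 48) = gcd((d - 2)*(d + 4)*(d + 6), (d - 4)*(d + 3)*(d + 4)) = d + 4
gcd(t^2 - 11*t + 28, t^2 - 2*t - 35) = t - 7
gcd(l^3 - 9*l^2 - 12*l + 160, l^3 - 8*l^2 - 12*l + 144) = l + 4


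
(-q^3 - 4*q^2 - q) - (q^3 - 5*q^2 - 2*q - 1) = -2*q^3 + q^2 + q + 1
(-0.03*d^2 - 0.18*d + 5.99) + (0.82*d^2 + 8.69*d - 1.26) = 0.79*d^2 + 8.51*d + 4.73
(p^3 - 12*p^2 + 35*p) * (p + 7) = p^4 - 5*p^3 - 49*p^2 + 245*p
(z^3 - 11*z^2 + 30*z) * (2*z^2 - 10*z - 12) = 2*z^5 - 32*z^4 + 158*z^3 - 168*z^2 - 360*z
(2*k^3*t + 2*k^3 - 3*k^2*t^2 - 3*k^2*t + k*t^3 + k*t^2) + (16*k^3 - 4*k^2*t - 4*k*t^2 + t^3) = 2*k^3*t + 18*k^3 - 3*k^2*t^2 - 7*k^2*t + k*t^3 - 3*k*t^2 + t^3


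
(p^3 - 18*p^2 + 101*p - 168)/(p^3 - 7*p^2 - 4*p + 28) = (p^2 - 11*p + 24)/(p^2 - 4)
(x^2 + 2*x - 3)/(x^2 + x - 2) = (x + 3)/(x + 2)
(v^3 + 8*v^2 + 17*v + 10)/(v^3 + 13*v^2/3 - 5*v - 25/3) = 3*(v + 2)/(3*v - 5)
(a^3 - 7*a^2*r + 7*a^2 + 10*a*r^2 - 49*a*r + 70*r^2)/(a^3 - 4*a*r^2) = (a^2 - 5*a*r + 7*a - 35*r)/(a*(a + 2*r))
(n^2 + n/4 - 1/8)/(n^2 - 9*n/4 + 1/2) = (n + 1/2)/(n - 2)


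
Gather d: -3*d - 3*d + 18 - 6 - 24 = -6*d - 12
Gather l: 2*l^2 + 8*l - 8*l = 2*l^2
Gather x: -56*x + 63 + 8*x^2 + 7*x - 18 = 8*x^2 - 49*x + 45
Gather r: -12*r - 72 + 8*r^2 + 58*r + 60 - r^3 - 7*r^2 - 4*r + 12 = -r^3 + r^2 + 42*r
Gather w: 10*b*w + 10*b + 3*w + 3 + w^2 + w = 10*b + w^2 + w*(10*b + 4) + 3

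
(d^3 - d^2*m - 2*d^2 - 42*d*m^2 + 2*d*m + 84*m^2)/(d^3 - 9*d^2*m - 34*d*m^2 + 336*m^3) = (d - 2)/(d - 8*m)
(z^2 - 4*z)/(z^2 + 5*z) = (z - 4)/(z + 5)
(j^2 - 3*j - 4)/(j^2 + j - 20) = (j + 1)/(j + 5)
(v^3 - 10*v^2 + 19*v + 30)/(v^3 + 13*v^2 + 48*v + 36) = (v^2 - 11*v + 30)/(v^2 + 12*v + 36)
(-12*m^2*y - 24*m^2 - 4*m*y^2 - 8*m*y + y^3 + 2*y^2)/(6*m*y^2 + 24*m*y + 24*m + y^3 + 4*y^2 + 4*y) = (-12*m^2 - 4*m*y + y^2)/(6*m*y + 12*m + y^2 + 2*y)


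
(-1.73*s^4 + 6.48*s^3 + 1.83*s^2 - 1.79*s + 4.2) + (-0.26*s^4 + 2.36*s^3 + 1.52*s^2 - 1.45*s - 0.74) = -1.99*s^4 + 8.84*s^3 + 3.35*s^2 - 3.24*s + 3.46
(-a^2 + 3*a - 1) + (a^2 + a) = 4*a - 1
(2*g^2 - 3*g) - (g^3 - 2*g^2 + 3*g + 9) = -g^3 + 4*g^2 - 6*g - 9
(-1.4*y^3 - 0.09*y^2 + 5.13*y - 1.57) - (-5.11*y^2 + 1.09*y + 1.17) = -1.4*y^3 + 5.02*y^2 + 4.04*y - 2.74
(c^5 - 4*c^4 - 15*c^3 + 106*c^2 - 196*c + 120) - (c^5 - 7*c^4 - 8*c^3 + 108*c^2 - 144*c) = 3*c^4 - 7*c^3 - 2*c^2 - 52*c + 120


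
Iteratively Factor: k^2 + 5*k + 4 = (k + 1)*(k + 4)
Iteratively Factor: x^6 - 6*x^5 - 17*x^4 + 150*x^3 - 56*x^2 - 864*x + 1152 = (x - 4)*(x^5 - 2*x^4 - 25*x^3 + 50*x^2 + 144*x - 288) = (x - 4)*(x + 3)*(x^4 - 5*x^3 - 10*x^2 + 80*x - 96) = (x - 4)*(x - 3)*(x + 3)*(x^3 - 2*x^2 - 16*x + 32) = (x - 4)^2*(x - 3)*(x + 3)*(x^2 + 2*x - 8) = (x - 4)^2*(x - 3)*(x - 2)*(x + 3)*(x + 4)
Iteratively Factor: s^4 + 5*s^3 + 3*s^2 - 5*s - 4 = (s + 1)*(s^3 + 4*s^2 - s - 4) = (s + 1)^2*(s^2 + 3*s - 4) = (s - 1)*(s + 1)^2*(s + 4)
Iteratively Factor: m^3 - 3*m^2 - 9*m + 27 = (m - 3)*(m^2 - 9) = (m - 3)*(m + 3)*(m - 3)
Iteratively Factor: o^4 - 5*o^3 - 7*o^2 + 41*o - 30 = (o - 2)*(o^3 - 3*o^2 - 13*o + 15) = (o - 5)*(o - 2)*(o^2 + 2*o - 3) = (o - 5)*(o - 2)*(o - 1)*(o + 3)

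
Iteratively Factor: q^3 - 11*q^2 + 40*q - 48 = (q - 4)*(q^2 - 7*q + 12) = (q - 4)*(q - 3)*(q - 4)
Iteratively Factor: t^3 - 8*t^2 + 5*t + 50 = (t + 2)*(t^2 - 10*t + 25) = (t - 5)*(t + 2)*(t - 5)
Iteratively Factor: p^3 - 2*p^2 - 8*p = (p + 2)*(p^2 - 4*p) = (p - 4)*(p + 2)*(p)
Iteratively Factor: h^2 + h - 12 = (h - 3)*(h + 4)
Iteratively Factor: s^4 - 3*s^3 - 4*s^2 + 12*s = (s + 2)*(s^3 - 5*s^2 + 6*s) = s*(s + 2)*(s^2 - 5*s + 6) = s*(s - 2)*(s + 2)*(s - 3)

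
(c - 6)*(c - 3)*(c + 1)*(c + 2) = c^4 - 6*c^3 - 7*c^2 + 36*c + 36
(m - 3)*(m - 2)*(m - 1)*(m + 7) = m^4 + m^3 - 31*m^2 + 71*m - 42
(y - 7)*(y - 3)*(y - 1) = y^3 - 11*y^2 + 31*y - 21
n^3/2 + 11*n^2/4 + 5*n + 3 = (n/2 + 1)*(n + 3/2)*(n + 2)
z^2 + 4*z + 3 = (z + 1)*(z + 3)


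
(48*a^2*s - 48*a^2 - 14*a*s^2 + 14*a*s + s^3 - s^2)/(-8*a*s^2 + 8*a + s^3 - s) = (-6*a + s)/(s + 1)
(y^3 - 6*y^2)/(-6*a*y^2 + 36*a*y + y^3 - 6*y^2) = y/(-6*a + y)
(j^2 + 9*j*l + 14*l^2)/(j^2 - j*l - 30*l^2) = (j^2 + 9*j*l + 14*l^2)/(j^2 - j*l - 30*l^2)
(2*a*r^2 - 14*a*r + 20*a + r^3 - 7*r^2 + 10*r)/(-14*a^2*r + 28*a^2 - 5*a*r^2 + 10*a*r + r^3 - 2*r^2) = (r - 5)/(-7*a + r)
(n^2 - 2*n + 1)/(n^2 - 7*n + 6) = (n - 1)/(n - 6)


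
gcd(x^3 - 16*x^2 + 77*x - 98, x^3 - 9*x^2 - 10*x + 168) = x - 7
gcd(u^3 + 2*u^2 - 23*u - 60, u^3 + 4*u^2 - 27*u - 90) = u^2 - 2*u - 15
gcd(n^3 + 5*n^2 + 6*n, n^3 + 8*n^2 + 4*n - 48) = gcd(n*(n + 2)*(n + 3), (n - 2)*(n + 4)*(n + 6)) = 1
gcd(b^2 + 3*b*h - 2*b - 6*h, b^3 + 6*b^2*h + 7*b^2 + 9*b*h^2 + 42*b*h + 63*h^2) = b + 3*h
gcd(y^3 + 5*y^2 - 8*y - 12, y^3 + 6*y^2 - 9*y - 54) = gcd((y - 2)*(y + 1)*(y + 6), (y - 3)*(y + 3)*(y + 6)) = y + 6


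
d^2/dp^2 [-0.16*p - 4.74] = 0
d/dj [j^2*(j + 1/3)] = j*(9*j + 2)/3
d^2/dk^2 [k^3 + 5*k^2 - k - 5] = 6*k + 10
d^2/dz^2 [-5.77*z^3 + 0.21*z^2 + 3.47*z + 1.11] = 0.42 - 34.62*z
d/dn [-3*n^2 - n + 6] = -6*n - 1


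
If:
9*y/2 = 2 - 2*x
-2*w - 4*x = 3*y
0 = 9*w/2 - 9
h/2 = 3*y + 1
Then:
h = 10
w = 2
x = -2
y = 4/3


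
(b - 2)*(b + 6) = b^2 + 4*b - 12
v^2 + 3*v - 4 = (v - 1)*(v + 4)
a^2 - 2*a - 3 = (a - 3)*(a + 1)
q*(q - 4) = q^2 - 4*q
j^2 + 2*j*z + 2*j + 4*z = (j + 2)*(j + 2*z)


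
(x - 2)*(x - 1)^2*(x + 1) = x^4 - 3*x^3 + x^2 + 3*x - 2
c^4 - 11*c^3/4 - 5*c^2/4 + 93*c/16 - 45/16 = (c - 5/2)*(c - 1)*(c - 3/4)*(c + 3/2)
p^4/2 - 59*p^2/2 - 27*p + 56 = (p/2 + 1)*(p - 8)*(p - 1)*(p + 7)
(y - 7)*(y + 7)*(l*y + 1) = l*y^3 - 49*l*y + y^2 - 49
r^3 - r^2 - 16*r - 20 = (r - 5)*(r + 2)^2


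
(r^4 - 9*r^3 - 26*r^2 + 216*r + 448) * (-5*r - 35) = -5*r^5 + 10*r^4 + 445*r^3 - 170*r^2 - 9800*r - 15680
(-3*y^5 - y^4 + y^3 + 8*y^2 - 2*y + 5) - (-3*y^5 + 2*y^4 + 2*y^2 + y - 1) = -3*y^4 + y^3 + 6*y^2 - 3*y + 6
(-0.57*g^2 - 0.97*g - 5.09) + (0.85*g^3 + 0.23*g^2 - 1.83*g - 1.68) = 0.85*g^3 - 0.34*g^2 - 2.8*g - 6.77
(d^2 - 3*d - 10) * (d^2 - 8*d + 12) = d^4 - 11*d^3 + 26*d^2 + 44*d - 120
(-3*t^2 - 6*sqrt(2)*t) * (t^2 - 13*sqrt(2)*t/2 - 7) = -3*t^4 + 27*sqrt(2)*t^3/2 + 99*t^2 + 42*sqrt(2)*t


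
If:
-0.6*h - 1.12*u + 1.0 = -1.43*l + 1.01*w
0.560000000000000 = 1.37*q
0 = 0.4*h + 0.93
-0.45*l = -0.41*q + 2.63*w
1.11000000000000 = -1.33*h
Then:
No Solution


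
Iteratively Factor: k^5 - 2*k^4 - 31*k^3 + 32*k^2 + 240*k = (k)*(k^4 - 2*k^3 - 31*k^2 + 32*k + 240) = k*(k + 4)*(k^3 - 6*k^2 - 7*k + 60) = k*(k - 4)*(k + 4)*(k^2 - 2*k - 15) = k*(k - 5)*(k - 4)*(k + 4)*(k + 3)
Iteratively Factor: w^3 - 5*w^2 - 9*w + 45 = (w - 5)*(w^2 - 9) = (w - 5)*(w + 3)*(w - 3)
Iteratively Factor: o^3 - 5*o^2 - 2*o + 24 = (o - 3)*(o^2 - 2*o - 8) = (o - 3)*(o + 2)*(o - 4)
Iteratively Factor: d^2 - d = (d)*(d - 1)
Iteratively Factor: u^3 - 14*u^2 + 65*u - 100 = (u - 5)*(u^2 - 9*u + 20) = (u - 5)^2*(u - 4)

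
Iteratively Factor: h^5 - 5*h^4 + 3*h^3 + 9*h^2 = (h - 3)*(h^4 - 2*h^3 - 3*h^2) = h*(h - 3)*(h^3 - 2*h^2 - 3*h) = h^2*(h - 3)*(h^2 - 2*h - 3) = h^2*(h - 3)*(h + 1)*(h - 3)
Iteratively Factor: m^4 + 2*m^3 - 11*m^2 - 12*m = (m)*(m^3 + 2*m^2 - 11*m - 12) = m*(m - 3)*(m^2 + 5*m + 4) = m*(m - 3)*(m + 1)*(m + 4)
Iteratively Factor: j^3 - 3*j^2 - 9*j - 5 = (j + 1)*(j^2 - 4*j - 5) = (j - 5)*(j + 1)*(j + 1)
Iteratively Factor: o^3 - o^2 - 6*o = (o + 2)*(o^2 - 3*o) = o*(o + 2)*(o - 3)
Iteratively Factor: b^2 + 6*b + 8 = (b + 4)*(b + 2)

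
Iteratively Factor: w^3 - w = (w + 1)*(w^2 - w) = w*(w + 1)*(w - 1)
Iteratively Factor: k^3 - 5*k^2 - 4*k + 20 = (k + 2)*(k^2 - 7*k + 10) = (k - 5)*(k + 2)*(k - 2)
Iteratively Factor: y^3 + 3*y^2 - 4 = (y + 2)*(y^2 + y - 2) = (y + 2)^2*(y - 1)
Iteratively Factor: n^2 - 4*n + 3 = (n - 1)*(n - 3)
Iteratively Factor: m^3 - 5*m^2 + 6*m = (m)*(m^2 - 5*m + 6) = m*(m - 2)*(m - 3)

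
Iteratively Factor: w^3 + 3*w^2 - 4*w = (w)*(w^2 + 3*w - 4) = w*(w - 1)*(w + 4)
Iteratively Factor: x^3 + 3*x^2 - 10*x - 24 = (x + 4)*(x^2 - x - 6) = (x - 3)*(x + 4)*(x + 2)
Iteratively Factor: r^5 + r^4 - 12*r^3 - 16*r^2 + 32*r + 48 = (r + 2)*(r^4 - r^3 - 10*r^2 + 4*r + 24) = (r + 2)^2*(r^3 - 3*r^2 - 4*r + 12) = (r - 2)*(r + 2)^2*(r^2 - r - 6) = (r - 2)*(r + 2)^3*(r - 3)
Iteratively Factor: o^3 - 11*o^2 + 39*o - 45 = (o - 5)*(o^2 - 6*o + 9) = (o - 5)*(o - 3)*(o - 3)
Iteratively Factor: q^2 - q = (q)*(q - 1)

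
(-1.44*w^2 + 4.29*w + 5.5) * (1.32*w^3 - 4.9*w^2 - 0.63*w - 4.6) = -1.9008*w^5 + 12.7188*w^4 - 12.8538*w^3 - 23.0287*w^2 - 23.199*w - 25.3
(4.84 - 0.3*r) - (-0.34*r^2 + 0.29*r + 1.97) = 0.34*r^2 - 0.59*r + 2.87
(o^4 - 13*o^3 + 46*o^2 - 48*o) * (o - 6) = o^5 - 19*o^4 + 124*o^3 - 324*o^2 + 288*o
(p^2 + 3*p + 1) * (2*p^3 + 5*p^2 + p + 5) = 2*p^5 + 11*p^4 + 18*p^3 + 13*p^2 + 16*p + 5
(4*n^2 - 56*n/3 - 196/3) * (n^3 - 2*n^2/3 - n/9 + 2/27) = 4*n^5 - 64*n^4/3 - 160*n^3/3 + 1240*n^2/27 + 476*n/81 - 392/81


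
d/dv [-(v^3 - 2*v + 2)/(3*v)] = 2*(1 - v^3)/(3*v^2)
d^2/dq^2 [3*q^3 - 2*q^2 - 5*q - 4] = 18*q - 4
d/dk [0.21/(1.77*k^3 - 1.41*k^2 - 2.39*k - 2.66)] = (-1.1151*k^2 + 0.5922*k + 0.5019)/(-1.77*k^3 + 1.41*k^2 + 2.39*k + 2.66)^2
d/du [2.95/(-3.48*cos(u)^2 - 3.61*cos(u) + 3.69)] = -(20.532*cos(u) + 10.6495)*sin(u)/(3.48*cos(u)^2 + 3.61*cos(u) - 3.69)^2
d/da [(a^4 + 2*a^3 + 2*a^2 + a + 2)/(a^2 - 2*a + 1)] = (2*a^4 - 2*a^3 - 6*a^2 - 5*a - 5)/(a^3 - 3*a^2 + 3*a - 1)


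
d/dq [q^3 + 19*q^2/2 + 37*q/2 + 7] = 3*q^2 + 19*q + 37/2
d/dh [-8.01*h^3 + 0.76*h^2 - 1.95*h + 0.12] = -24.03*h^2 + 1.52*h - 1.95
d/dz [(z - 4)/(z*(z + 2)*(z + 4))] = 2*(-z^3 + 3*z^2 + 24*z + 16)/(z^2*(z^4 + 12*z^3 + 52*z^2 + 96*z + 64))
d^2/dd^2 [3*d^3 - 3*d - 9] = 18*d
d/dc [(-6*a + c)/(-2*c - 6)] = 3*(-2*a - 1)/(2*(c^2 + 6*c + 9))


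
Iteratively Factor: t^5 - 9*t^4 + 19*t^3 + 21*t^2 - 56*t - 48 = (t - 4)*(t^4 - 5*t^3 - t^2 + 17*t + 12) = (t - 4)*(t + 1)*(t^3 - 6*t^2 + 5*t + 12) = (t - 4)*(t - 3)*(t + 1)*(t^2 - 3*t - 4) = (t - 4)*(t - 3)*(t + 1)^2*(t - 4)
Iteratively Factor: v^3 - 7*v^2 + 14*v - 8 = (v - 2)*(v^2 - 5*v + 4) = (v - 4)*(v - 2)*(v - 1)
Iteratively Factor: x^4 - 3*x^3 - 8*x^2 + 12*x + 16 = (x + 1)*(x^3 - 4*x^2 - 4*x + 16) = (x - 4)*(x + 1)*(x^2 - 4) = (x - 4)*(x + 1)*(x + 2)*(x - 2)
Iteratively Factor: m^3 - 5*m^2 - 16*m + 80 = (m - 4)*(m^2 - m - 20) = (m - 5)*(m - 4)*(m + 4)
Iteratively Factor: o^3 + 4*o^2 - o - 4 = (o - 1)*(o^2 + 5*o + 4) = (o - 1)*(o + 1)*(o + 4)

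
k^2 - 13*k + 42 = (k - 7)*(k - 6)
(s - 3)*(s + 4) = s^2 + s - 12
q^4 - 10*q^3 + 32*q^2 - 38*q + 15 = (q - 5)*(q - 3)*(q - 1)^2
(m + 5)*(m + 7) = m^2 + 12*m + 35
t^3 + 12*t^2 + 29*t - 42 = (t - 1)*(t + 6)*(t + 7)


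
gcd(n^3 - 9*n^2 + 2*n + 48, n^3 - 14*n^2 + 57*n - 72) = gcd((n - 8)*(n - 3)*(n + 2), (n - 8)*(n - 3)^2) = n^2 - 11*n + 24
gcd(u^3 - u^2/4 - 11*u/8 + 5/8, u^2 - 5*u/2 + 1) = u - 1/2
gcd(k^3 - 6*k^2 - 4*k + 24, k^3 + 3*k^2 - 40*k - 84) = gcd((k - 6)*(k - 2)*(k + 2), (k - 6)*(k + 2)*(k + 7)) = k^2 - 4*k - 12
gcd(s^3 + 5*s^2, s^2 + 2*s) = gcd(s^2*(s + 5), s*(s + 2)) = s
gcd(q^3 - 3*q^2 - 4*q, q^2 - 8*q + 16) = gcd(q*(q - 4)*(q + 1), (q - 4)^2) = q - 4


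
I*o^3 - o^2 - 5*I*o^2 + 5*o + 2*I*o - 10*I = (o - 5)*(o + 2*I)*(I*o + 1)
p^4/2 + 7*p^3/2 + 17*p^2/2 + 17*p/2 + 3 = (p/2 + 1/2)*(p + 1)*(p + 2)*(p + 3)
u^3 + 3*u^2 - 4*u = u*(u - 1)*(u + 4)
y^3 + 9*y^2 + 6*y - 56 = (y - 2)*(y + 4)*(y + 7)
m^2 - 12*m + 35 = (m - 7)*(m - 5)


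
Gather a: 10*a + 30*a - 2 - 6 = 40*a - 8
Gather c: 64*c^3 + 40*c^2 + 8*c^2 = 64*c^3 + 48*c^2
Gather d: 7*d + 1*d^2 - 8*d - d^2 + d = 0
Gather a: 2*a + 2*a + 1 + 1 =4*a + 2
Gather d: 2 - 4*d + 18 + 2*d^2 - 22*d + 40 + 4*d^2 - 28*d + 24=6*d^2 - 54*d + 84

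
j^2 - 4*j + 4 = (j - 2)^2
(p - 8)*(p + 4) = p^2 - 4*p - 32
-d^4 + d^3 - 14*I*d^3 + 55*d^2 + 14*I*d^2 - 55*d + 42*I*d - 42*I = (d + 6*I)*(d + 7*I)*(-I*d + 1)*(-I*d + I)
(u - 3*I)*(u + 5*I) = u^2 + 2*I*u + 15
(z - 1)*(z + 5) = z^2 + 4*z - 5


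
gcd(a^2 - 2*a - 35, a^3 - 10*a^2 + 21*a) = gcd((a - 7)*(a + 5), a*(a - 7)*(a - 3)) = a - 7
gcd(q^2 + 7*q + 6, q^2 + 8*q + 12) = q + 6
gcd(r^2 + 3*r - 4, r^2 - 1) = r - 1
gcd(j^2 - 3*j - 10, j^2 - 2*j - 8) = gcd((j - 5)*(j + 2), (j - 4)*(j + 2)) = j + 2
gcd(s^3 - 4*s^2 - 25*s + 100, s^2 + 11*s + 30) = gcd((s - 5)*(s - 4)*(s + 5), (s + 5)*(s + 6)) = s + 5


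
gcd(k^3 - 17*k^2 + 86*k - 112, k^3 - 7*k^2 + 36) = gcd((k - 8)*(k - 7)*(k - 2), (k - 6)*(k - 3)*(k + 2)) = 1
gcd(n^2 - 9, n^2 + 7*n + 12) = n + 3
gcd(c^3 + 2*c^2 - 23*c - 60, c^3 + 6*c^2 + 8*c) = c + 4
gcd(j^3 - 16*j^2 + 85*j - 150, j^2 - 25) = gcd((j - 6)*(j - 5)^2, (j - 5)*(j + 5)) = j - 5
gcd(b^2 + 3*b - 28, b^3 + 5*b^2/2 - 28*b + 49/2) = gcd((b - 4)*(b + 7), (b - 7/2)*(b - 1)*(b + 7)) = b + 7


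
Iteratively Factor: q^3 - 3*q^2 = (q)*(q^2 - 3*q) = q*(q - 3)*(q)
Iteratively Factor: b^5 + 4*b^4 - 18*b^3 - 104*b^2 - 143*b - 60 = (b + 1)*(b^4 + 3*b^3 - 21*b^2 - 83*b - 60) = (b + 1)^2*(b^3 + 2*b^2 - 23*b - 60) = (b + 1)^2*(b + 4)*(b^2 - 2*b - 15) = (b + 1)^2*(b + 3)*(b + 4)*(b - 5)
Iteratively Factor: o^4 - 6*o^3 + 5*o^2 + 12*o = (o - 4)*(o^3 - 2*o^2 - 3*o) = (o - 4)*(o - 3)*(o^2 + o) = o*(o - 4)*(o - 3)*(o + 1)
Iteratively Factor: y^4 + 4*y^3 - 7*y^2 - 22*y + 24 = (y + 4)*(y^3 - 7*y + 6) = (y - 2)*(y + 4)*(y^2 + 2*y - 3) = (y - 2)*(y + 3)*(y + 4)*(y - 1)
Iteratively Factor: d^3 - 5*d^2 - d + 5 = (d - 5)*(d^2 - 1) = (d - 5)*(d + 1)*(d - 1)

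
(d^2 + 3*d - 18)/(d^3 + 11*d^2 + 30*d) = (d - 3)/(d*(d + 5))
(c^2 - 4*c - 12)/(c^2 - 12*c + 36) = (c + 2)/(c - 6)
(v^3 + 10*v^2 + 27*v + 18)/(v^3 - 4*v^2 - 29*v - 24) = (v + 6)/(v - 8)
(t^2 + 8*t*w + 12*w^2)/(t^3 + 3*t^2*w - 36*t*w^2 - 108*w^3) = (t + 2*w)/(t^2 - 3*t*w - 18*w^2)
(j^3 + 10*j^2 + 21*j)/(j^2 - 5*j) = (j^2 + 10*j + 21)/(j - 5)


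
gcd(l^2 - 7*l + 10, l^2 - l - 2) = l - 2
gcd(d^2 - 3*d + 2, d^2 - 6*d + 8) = d - 2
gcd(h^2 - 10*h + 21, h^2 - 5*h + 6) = h - 3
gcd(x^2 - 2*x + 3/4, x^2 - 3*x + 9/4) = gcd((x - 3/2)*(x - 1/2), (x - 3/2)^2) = x - 3/2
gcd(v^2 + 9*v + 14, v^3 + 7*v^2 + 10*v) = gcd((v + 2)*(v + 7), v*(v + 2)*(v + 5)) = v + 2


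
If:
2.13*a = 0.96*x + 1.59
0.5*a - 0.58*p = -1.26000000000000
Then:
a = 0.450704225352113*x + 0.746478873239437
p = 0.388538125303545*x + 2.81593006313745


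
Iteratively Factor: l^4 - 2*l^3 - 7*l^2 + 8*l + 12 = (l + 2)*(l^3 - 4*l^2 + l + 6) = (l - 2)*(l + 2)*(l^2 - 2*l - 3) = (l - 3)*(l - 2)*(l + 2)*(l + 1)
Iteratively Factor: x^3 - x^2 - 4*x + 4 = (x - 2)*(x^2 + x - 2) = (x - 2)*(x + 2)*(x - 1)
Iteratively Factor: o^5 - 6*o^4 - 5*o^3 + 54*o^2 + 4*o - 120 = (o + 2)*(o^4 - 8*o^3 + 11*o^2 + 32*o - 60) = (o - 2)*(o + 2)*(o^3 - 6*o^2 - o + 30) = (o - 3)*(o - 2)*(o + 2)*(o^2 - 3*o - 10) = (o - 5)*(o - 3)*(o - 2)*(o + 2)*(o + 2)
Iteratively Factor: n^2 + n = (n + 1)*(n)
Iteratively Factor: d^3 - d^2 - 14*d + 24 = (d - 3)*(d^2 + 2*d - 8) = (d - 3)*(d + 4)*(d - 2)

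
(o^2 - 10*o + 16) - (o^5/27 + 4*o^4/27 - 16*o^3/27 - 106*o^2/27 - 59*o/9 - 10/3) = -o^5/27 - 4*o^4/27 + 16*o^3/27 + 133*o^2/27 - 31*o/9 + 58/3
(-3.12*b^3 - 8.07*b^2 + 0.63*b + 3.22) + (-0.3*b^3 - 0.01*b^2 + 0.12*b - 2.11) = -3.42*b^3 - 8.08*b^2 + 0.75*b + 1.11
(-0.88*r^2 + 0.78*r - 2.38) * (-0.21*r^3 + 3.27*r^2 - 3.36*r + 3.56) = 0.1848*r^5 - 3.0414*r^4 + 6.0072*r^3 - 13.5362*r^2 + 10.7736*r - 8.4728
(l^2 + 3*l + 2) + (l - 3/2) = l^2 + 4*l + 1/2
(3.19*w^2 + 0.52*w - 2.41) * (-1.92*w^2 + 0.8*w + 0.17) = -6.1248*w^4 + 1.5536*w^3 + 5.5855*w^2 - 1.8396*w - 0.4097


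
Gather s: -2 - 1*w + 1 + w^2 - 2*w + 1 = w^2 - 3*w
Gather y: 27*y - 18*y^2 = -18*y^2 + 27*y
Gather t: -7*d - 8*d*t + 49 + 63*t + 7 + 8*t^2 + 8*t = -7*d + 8*t^2 + t*(71 - 8*d) + 56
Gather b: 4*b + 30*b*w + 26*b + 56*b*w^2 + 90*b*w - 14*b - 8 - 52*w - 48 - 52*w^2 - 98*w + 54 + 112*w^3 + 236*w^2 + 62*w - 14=b*(56*w^2 + 120*w + 16) + 112*w^3 + 184*w^2 - 88*w - 16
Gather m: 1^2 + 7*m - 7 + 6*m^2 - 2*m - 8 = 6*m^2 + 5*m - 14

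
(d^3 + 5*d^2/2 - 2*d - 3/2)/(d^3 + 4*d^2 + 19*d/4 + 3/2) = 2*(d^2 + 2*d - 3)/(2*d^2 + 7*d + 6)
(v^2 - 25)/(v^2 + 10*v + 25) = (v - 5)/(v + 5)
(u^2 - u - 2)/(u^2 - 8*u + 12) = (u + 1)/(u - 6)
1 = 1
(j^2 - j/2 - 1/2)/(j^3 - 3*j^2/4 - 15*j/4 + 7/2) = 2*(2*j + 1)/(4*j^2 + j - 14)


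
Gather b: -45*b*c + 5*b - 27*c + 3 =b*(5 - 45*c) - 27*c + 3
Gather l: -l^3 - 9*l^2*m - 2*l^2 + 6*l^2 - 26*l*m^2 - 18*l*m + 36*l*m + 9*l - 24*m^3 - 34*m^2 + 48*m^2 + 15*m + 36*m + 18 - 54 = -l^3 + l^2*(4 - 9*m) + l*(-26*m^2 + 18*m + 9) - 24*m^3 + 14*m^2 + 51*m - 36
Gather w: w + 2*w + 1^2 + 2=3*w + 3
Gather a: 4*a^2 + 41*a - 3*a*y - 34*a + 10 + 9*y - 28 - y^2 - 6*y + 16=4*a^2 + a*(7 - 3*y) - y^2 + 3*y - 2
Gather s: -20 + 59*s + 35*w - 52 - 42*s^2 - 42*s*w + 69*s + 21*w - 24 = -42*s^2 + s*(128 - 42*w) + 56*w - 96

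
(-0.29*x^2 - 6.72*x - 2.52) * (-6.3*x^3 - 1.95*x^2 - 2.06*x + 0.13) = 1.827*x^5 + 42.9015*x^4 + 29.5774*x^3 + 18.7195*x^2 + 4.3176*x - 0.3276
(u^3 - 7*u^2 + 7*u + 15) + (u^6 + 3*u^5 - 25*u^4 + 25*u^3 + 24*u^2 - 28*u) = u^6 + 3*u^5 - 25*u^4 + 26*u^3 + 17*u^2 - 21*u + 15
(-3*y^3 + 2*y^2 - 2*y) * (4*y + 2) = -12*y^4 + 2*y^3 - 4*y^2 - 4*y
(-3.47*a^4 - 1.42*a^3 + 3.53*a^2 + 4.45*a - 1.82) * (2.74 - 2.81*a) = 9.7507*a^5 - 5.5176*a^4 - 13.8101*a^3 - 2.8323*a^2 + 17.3072*a - 4.9868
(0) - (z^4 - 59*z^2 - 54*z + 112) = -z^4 + 59*z^2 + 54*z - 112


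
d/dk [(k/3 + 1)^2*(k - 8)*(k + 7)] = 4*k^3/9 + 5*k^2/3 - 106*k/9 - 115/3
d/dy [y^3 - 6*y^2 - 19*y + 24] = 3*y^2 - 12*y - 19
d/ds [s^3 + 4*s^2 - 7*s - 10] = 3*s^2 + 8*s - 7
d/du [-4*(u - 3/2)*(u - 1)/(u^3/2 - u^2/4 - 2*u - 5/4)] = 8*(4*u^3 - 24*u^2 + 63*u - 49)/(4*u^5 - 8*u^4 - 23*u^3 + 19*u^2 + 55*u + 25)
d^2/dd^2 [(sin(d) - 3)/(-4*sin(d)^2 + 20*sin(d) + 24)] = (sin(d)^4 - 8*sin(d)^3 + 87*sin(d)^2 - 246*sin(d) + 246)/(4*(sin(d) - 6)^3*(sin(d) + 1)^2)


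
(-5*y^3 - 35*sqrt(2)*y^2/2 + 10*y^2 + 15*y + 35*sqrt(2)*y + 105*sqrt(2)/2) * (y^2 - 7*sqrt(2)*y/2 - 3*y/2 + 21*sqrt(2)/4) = -5*y^5 + 35*y^4/2 + 245*y^3/2 - 1805*y^2/4 + 2205/4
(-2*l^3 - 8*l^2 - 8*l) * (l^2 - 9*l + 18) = -2*l^5 + 10*l^4 + 28*l^3 - 72*l^2 - 144*l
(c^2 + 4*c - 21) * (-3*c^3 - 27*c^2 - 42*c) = -3*c^5 - 39*c^4 - 87*c^3 + 399*c^2 + 882*c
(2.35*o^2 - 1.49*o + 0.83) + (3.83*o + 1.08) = 2.35*o^2 + 2.34*o + 1.91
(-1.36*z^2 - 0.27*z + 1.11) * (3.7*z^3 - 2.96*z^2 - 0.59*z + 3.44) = -5.032*z^5 + 3.0266*z^4 + 5.7086*z^3 - 7.8047*z^2 - 1.5837*z + 3.8184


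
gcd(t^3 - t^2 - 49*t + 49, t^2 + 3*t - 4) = t - 1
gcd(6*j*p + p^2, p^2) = p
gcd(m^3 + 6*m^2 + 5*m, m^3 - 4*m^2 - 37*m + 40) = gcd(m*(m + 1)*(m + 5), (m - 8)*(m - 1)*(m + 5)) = m + 5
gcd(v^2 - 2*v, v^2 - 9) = 1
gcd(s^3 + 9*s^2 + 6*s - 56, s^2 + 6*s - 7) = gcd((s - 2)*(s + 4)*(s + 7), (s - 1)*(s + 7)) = s + 7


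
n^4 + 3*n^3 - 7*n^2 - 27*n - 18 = (n - 3)*(n + 1)*(n + 2)*(n + 3)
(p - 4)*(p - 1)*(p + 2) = p^3 - 3*p^2 - 6*p + 8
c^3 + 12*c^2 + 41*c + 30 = (c + 1)*(c + 5)*(c + 6)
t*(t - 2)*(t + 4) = t^3 + 2*t^2 - 8*t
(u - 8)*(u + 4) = u^2 - 4*u - 32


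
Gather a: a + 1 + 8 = a + 9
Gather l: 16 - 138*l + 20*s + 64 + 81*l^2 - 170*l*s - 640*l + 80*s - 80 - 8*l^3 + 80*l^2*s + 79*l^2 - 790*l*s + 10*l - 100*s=-8*l^3 + l^2*(80*s + 160) + l*(-960*s - 768)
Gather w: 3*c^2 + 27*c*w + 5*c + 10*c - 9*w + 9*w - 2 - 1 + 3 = 3*c^2 + 27*c*w + 15*c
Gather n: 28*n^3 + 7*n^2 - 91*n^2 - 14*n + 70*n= 28*n^3 - 84*n^2 + 56*n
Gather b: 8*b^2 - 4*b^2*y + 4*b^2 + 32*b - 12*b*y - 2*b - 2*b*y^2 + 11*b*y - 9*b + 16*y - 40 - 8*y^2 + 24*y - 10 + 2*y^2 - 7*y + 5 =b^2*(12 - 4*y) + b*(-2*y^2 - y + 21) - 6*y^2 + 33*y - 45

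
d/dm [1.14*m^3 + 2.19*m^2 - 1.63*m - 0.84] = 3.42*m^2 + 4.38*m - 1.63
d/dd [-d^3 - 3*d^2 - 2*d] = -3*d^2 - 6*d - 2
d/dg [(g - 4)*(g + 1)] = 2*g - 3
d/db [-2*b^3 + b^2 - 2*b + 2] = -6*b^2 + 2*b - 2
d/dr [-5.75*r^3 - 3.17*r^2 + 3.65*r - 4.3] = -17.25*r^2 - 6.34*r + 3.65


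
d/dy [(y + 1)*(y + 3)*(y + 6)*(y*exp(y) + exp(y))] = (y^4 + 15*y^3 + 70*y^2 + 119*y + 63)*exp(y)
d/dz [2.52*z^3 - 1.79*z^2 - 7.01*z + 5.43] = 7.56*z^2 - 3.58*z - 7.01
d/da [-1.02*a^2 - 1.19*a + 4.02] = -2.04*a - 1.19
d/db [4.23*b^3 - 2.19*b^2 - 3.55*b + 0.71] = 12.69*b^2 - 4.38*b - 3.55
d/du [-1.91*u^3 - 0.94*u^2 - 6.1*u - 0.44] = -5.73*u^2 - 1.88*u - 6.1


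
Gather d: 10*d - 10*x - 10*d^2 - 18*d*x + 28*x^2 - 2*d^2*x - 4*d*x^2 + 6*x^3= d^2*(-2*x - 10) + d*(-4*x^2 - 18*x + 10) + 6*x^3 + 28*x^2 - 10*x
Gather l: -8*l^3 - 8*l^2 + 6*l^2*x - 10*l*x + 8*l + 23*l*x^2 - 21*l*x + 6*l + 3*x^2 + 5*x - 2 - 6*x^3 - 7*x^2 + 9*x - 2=-8*l^3 + l^2*(6*x - 8) + l*(23*x^2 - 31*x + 14) - 6*x^3 - 4*x^2 + 14*x - 4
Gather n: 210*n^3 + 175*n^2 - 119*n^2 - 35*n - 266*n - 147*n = 210*n^3 + 56*n^2 - 448*n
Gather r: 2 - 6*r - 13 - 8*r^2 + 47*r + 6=-8*r^2 + 41*r - 5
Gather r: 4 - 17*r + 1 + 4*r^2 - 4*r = 4*r^2 - 21*r + 5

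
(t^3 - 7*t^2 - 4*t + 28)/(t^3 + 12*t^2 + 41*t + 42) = (t^2 - 9*t + 14)/(t^2 + 10*t + 21)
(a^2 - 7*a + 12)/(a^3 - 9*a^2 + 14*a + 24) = (a - 3)/(a^2 - 5*a - 6)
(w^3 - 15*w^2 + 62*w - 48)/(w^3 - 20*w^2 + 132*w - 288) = (w - 1)/(w - 6)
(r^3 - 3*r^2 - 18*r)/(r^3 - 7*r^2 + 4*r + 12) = r*(r + 3)/(r^2 - r - 2)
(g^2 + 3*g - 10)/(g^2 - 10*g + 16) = (g + 5)/(g - 8)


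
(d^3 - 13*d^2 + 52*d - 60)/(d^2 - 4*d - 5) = (d^2 - 8*d + 12)/(d + 1)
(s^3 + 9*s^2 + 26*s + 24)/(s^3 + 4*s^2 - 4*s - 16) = (s + 3)/(s - 2)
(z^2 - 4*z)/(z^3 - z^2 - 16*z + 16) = z/(z^2 + 3*z - 4)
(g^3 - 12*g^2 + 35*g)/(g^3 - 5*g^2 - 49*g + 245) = g/(g + 7)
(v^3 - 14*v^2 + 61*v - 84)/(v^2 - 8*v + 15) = (v^2 - 11*v + 28)/(v - 5)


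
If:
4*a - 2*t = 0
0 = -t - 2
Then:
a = -1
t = -2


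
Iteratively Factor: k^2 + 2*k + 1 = (k + 1)*(k + 1)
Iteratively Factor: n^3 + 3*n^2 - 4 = (n + 2)*(n^2 + n - 2) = (n + 2)^2*(n - 1)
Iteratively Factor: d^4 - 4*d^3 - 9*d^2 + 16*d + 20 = (d - 5)*(d^3 + d^2 - 4*d - 4) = (d - 5)*(d - 2)*(d^2 + 3*d + 2) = (d - 5)*(d - 2)*(d + 2)*(d + 1)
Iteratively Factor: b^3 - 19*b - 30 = (b + 3)*(b^2 - 3*b - 10) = (b + 2)*(b + 3)*(b - 5)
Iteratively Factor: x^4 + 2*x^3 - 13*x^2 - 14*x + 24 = (x + 4)*(x^3 - 2*x^2 - 5*x + 6) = (x - 1)*(x + 4)*(x^2 - x - 6) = (x - 1)*(x + 2)*(x + 4)*(x - 3)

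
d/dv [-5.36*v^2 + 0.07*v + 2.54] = 0.07 - 10.72*v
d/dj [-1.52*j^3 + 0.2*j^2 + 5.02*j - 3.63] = -4.56*j^2 + 0.4*j + 5.02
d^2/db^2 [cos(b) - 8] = -cos(b)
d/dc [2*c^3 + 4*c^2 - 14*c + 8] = 6*c^2 + 8*c - 14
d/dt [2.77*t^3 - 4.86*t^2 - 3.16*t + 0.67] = 8.31*t^2 - 9.72*t - 3.16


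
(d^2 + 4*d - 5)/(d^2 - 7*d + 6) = (d + 5)/(d - 6)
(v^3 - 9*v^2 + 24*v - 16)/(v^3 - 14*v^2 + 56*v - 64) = (v^2 - 5*v + 4)/(v^2 - 10*v + 16)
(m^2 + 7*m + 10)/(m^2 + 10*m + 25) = (m + 2)/(m + 5)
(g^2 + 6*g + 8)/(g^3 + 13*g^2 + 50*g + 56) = 1/(g + 7)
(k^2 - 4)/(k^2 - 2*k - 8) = (k - 2)/(k - 4)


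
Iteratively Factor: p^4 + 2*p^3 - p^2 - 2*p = (p)*(p^3 + 2*p^2 - p - 2) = p*(p - 1)*(p^2 + 3*p + 2) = p*(p - 1)*(p + 1)*(p + 2)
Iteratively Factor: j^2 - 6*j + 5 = (j - 5)*(j - 1)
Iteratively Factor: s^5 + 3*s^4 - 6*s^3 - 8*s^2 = (s + 1)*(s^4 + 2*s^3 - 8*s^2) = s*(s + 1)*(s^3 + 2*s^2 - 8*s) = s^2*(s + 1)*(s^2 + 2*s - 8) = s^2*(s - 2)*(s + 1)*(s + 4)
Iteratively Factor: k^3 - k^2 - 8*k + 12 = (k - 2)*(k^2 + k - 6) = (k - 2)^2*(k + 3)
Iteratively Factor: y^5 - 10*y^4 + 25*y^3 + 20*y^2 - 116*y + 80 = (y - 5)*(y^4 - 5*y^3 + 20*y - 16) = (y - 5)*(y - 1)*(y^3 - 4*y^2 - 4*y + 16) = (y - 5)*(y - 2)*(y - 1)*(y^2 - 2*y - 8) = (y - 5)*(y - 2)*(y - 1)*(y + 2)*(y - 4)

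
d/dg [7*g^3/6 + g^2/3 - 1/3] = g*(21*g + 4)/6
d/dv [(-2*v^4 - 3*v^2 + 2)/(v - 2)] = (-6*v^4 + 16*v^3 - 3*v^2 + 12*v - 2)/(v^2 - 4*v + 4)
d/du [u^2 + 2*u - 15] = 2*u + 2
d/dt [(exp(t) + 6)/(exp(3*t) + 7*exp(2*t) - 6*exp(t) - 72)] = (-2*exp(t) - 1)*exp(t)/(exp(4*t) + 2*exp(3*t) - 23*exp(2*t) - 24*exp(t) + 144)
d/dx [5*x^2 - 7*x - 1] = 10*x - 7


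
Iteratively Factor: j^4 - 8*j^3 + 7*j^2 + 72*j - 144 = (j + 3)*(j^3 - 11*j^2 + 40*j - 48) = (j - 4)*(j + 3)*(j^2 - 7*j + 12) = (j - 4)^2*(j + 3)*(j - 3)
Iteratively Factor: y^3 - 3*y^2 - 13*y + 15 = (y - 1)*(y^2 - 2*y - 15) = (y - 5)*(y - 1)*(y + 3)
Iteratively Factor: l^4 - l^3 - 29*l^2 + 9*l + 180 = (l - 5)*(l^3 + 4*l^2 - 9*l - 36) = (l - 5)*(l + 4)*(l^2 - 9) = (l - 5)*(l + 3)*(l + 4)*(l - 3)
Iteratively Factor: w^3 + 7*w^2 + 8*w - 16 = (w - 1)*(w^2 + 8*w + 16) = (w - 1)*(w + 4)*(w + 4)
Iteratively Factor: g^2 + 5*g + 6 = (g + 3)*(g + 2)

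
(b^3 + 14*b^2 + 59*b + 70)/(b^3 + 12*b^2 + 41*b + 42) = (b + 5)/(b + 3)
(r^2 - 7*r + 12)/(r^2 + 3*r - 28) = (r - 3)/(r + 7)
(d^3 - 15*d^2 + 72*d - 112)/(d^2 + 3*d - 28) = (d^2 - 11*d + 28)/(d + 7)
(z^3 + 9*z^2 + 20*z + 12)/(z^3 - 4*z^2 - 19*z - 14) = (z + 6)/(z - 7)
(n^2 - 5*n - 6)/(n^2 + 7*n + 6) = (n - 6)/(n + 6)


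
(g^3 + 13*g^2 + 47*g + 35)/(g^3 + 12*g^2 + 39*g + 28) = (g + 5)/(g + 4)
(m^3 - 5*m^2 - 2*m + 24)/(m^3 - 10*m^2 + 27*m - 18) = (m^2 - 2*m - 8)/(m^2 - 7*m + 6)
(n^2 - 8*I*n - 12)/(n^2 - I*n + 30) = (n - 2*I)/(n + 5*I)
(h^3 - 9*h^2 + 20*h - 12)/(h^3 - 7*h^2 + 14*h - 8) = (h - 6)/(h - 4)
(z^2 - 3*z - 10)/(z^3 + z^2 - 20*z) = (z^2 - 3*z - 10)/(z*(z^2 + z - 20))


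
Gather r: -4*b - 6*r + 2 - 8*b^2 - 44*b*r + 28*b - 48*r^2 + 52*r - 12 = -8*b^2 + 24*b - 48*r^2 + r*(46 - 44*b) - 10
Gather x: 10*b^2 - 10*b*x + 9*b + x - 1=10*b^2 + 9*b + x*(1 - 10*b) - 1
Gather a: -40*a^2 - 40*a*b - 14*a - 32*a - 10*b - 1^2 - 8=-40*a^2 + a*(-40*b - 46) - 10*b - 9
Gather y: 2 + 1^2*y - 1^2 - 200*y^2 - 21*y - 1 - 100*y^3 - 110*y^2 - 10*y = -100*y^3 - 310*y^2 - 30*y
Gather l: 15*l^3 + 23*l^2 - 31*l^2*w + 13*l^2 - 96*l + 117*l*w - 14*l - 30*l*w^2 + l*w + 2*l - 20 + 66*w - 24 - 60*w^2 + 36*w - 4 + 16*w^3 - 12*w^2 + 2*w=15*l^3 + l^2*(36 - 31*w) + l*(-30*w^2 + 118*w - 108) + 16*w^3 - 72*w^2 + 104*w - 48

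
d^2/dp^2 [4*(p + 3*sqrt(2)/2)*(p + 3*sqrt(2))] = 8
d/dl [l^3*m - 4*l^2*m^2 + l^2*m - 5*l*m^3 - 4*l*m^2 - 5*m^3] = m*(3*l^2 - 8*l*m + 2*l - 5*m^2 - 4*m)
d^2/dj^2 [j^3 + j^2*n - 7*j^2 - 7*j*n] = 6*j + 2*n - 14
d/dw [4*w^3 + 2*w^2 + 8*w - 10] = 12*w^2 + 4*w + 8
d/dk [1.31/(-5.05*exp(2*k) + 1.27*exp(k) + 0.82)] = (13.231*exp(k) - 1.6637)*exp(k)/(-5.05*exp(2*k) + 1.27*exp(k) + 0.82)^2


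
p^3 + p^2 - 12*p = p*(p - 3)*(p + 4)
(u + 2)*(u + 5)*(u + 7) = u^3 + 14*u^2 + 59*u + 70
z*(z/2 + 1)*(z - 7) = z^3/2 - 5*z^2/2 - 7*z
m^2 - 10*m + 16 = (m - 8)*(m - 2)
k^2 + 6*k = k*(k + 6)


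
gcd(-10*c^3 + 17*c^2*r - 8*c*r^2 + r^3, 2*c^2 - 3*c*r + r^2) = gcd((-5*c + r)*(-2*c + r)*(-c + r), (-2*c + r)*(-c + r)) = 2*c^2 - 3*c*r + r^2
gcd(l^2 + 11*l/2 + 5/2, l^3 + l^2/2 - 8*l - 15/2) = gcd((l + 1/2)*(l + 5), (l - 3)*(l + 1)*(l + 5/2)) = 1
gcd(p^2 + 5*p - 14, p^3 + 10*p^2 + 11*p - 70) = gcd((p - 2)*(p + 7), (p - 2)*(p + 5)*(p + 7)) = p^2 + 5*p - 14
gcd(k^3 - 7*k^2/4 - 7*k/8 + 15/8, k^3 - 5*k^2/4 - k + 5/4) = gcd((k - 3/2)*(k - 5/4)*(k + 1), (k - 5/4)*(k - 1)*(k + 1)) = k^2 - k/4 - 5/4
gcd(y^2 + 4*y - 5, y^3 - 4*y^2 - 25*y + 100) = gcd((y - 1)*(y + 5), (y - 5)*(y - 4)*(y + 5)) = y + 5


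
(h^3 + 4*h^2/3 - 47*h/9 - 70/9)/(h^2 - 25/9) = (3*h^2 - h - 14)/(3*h - 5)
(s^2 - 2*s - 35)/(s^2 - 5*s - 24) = (-s^2 + 2*s + 35)/(-s^2 + 5*s + 24)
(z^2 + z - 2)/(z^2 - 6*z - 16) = (z - 1)/(z - 8)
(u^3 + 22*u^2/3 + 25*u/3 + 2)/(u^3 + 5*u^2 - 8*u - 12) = (u + 1/3)/(u - 2)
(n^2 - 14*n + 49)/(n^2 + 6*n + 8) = (n^2 - 14*n + 49)/(n^2 + 6*n + 8)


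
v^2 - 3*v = v*(v - 3)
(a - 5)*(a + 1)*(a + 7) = a^3 + 3*a^2 - 33*a - 35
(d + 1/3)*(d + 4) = d^2 + 13*d/3 + 4/3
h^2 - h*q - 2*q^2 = (h - 2*q)*(h + q)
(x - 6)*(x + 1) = x^2 - 5*x - 6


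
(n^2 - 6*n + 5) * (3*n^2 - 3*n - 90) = 3*n^4 - 21*n^3 - 57*n^2 + 525*n - 450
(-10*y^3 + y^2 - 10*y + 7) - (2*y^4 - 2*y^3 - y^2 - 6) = -2*y^4 - 8*y^3 + 2*y^2 - 10*y + 13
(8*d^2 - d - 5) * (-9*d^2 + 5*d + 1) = -72*d^4 + 49*d^3 + 48*d^2 - 26*d - 5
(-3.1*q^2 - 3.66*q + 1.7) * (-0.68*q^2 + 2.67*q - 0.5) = 2.108*q^4 - 5.7882*q^3 - 9.3782*q^2 + 6.369*q - 0.85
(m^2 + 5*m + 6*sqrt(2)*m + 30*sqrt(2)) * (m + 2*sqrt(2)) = m^3 + 5*m^2 + 8*sqrt(2)*m^2 + 24*m + 40*sqrt(2)*m + 120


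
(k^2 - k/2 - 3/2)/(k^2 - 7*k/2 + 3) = (k + 1)/(k - 2)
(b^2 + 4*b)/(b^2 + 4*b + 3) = b*(b + 4)/(b^2 + 4*b + 3)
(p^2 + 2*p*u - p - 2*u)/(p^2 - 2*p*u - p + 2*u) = (p + 2*u)/(p - 2*u)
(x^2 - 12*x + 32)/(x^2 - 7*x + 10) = (x^2 - 12*x + 32)/(x^2 - 7*x + 10)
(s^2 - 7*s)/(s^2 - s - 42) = s/(s + 6)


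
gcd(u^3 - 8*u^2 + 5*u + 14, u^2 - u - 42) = u - 7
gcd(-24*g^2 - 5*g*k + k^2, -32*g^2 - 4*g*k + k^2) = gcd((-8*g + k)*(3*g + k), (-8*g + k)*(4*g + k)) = 8*g - k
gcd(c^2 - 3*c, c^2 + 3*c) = c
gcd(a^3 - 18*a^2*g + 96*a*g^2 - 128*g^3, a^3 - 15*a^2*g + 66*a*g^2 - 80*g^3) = a^2 - 10*a*g + 16*g^2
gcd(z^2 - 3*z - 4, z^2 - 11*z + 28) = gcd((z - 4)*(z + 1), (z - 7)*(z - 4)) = z - 4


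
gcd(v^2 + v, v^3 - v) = v^2 + v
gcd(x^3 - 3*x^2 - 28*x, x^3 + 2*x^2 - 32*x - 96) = x + 4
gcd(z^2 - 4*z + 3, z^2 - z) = z - 1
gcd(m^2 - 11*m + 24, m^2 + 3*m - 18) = m - 3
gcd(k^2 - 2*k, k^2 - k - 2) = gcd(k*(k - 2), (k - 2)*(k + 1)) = k - 2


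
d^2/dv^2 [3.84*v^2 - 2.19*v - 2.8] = 7.68000000000000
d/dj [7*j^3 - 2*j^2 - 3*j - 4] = 21*j^2 - 4*j - 3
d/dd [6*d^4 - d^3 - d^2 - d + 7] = 24*d^3 - 3*d^2 - 2*d - 1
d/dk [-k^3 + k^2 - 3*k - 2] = -3*k^2 + 2*k - 3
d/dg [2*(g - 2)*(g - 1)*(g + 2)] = 6*g^2 - 4*g - 8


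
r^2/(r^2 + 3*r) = r/(r + 3)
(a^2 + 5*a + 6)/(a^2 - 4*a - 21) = (a + 2)/(a - 7)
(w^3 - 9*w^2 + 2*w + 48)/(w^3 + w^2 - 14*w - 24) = (w^2 - 11*w + 24)/(w^2 - w - 12)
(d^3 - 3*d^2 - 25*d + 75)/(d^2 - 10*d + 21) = (d^2 - 25)/(d - 7)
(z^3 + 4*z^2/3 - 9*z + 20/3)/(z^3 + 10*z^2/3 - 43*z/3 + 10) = (z + 4)/(z + 6)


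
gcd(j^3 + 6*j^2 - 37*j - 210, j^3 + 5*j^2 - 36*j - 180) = j^2 - j - 30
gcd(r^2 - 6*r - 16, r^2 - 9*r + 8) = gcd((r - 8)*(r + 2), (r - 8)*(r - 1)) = r - 8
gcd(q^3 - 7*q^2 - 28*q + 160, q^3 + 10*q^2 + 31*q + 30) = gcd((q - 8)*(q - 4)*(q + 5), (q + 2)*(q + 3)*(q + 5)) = q + 5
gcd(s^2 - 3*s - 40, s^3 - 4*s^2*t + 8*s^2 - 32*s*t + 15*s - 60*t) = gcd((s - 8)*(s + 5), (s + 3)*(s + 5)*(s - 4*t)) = s + 5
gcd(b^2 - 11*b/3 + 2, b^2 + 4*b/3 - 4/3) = b - 2/3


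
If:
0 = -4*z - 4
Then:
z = -1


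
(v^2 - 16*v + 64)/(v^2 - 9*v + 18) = (v^2 - 16*v + 64)/(v^2 - 9*v + 18)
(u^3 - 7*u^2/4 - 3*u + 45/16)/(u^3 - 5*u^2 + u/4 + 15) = (u - 3/4)/(u - 4)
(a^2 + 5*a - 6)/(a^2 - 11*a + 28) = (a^2 + 5*a - 6)/(a^2 - 11*a + 28)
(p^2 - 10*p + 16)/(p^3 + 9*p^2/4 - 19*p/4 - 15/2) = 4*(p - 8)/(4*p^2 + 17*p + 15)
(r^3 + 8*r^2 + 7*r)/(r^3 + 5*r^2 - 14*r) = (r + 1)/(r - 2)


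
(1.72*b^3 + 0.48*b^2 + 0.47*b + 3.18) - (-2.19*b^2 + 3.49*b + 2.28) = 1.72*b^3 + 2.67*b^2 - 3.02*b + 0.9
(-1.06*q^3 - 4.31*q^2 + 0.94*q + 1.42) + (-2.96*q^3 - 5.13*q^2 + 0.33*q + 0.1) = -4.02*q^3 - 9.44*q^2 + 1.27*q + 1.52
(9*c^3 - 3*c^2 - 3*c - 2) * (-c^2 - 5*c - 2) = -9*c^5 - 42*c^4 + 23*c^2 + 16*c + 4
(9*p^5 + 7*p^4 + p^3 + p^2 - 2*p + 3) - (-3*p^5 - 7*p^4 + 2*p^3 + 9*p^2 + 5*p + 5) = 12*p^5 + 14*p^4 - p^3 - 8*p^2 - 7*p - 2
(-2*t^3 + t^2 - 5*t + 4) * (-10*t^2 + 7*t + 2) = 20*t^5 - 24*t^4 + 53*t^3 - 73*t^2 + 18*t + 8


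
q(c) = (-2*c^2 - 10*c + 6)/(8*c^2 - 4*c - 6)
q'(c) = (4 - 16*c)*(-2*c^2 - 10*c + 6)/(8*c^2 - 4*c - 6)^2 + (-4*c - 10)/(8*c^2 - 4*c - 6) = (22*c^2 - 18*c + 21)/(16*c^4 - 16*c^3 - 20*c^2 + 12*c + 9)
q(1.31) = -4.23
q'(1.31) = 22.71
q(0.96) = 2.21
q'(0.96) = 15.77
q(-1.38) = 1.08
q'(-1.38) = 1.61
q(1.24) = -7.07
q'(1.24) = 72.33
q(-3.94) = 0.11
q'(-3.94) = 0.10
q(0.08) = -0.83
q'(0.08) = 2.01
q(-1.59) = 0.82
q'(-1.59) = 0.99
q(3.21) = -0.73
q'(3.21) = 0.19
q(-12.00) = -0.14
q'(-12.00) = 0.01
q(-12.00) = -0.14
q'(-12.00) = 0.01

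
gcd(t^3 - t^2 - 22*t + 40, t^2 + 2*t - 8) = t - 2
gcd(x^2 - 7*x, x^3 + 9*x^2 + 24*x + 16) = 1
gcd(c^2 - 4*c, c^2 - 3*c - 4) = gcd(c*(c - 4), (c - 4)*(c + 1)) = c - 4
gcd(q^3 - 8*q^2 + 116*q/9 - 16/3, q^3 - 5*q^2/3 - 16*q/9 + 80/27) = q - 4/3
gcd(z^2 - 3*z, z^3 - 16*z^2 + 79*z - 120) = z - 3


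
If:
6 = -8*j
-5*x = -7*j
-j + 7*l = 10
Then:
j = -3/4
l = 37/28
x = -21/20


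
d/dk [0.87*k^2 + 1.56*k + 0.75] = 1.74*k + 1.56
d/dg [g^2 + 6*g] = 2*g + 6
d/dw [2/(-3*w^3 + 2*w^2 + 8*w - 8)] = 2*(9*w^2 - 4*w - 8)/(3*w^3 - 2*w^2 - 8*w + 8)^2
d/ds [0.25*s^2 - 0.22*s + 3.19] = 0.5*s - 0.22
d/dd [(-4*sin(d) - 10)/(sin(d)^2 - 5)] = 4*(sin(d)^2 + 5*sin(d) + 5)*cos(d)/(sin(d)^2 - 5)^2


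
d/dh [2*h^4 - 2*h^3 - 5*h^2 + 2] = 2*h*(4*h^2 - 3*h - 5)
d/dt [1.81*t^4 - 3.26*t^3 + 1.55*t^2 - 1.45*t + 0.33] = 7.24*t^3 - 9.78*t^2 + 3.1*t - 1.45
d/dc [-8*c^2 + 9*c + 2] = 9 - 16*c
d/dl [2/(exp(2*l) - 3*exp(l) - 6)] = (6 - 4*exp(l))*exp(l)/(-exp(2*l) + 3*exp(l) + 6)^2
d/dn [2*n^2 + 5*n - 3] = 4*n + 5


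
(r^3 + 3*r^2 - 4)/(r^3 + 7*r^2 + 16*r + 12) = (r - 1)/(r + 3)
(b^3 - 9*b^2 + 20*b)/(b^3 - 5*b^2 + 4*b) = (b - 5)/(b - 1)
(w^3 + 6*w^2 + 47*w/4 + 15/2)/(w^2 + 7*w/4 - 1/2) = (4*w^2 + 16*w + 15)/(4*w - 1)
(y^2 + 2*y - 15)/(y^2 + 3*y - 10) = (y - 3)/(y - 2)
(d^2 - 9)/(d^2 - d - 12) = (d - 3)/(d - 4)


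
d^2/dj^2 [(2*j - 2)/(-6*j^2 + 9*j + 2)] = 12*(3*(j - 1)*(4*j - 3)^2 + (6*j - 5)*(-6*j^2 + 9*j + 2))/(-6*j^2 + 9*j + 2)^3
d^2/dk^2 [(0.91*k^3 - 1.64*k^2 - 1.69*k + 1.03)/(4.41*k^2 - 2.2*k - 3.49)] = (-60.7369*k^3 + 10.664682*k^2 - 149.51874*k + 27.676566)/(85.766121*k^6 - 128.35746*k^5 - 139.588407*k^4 + 192.51188*k^3 + 110.467923*k^2 - 80.38866*k - 42.508549)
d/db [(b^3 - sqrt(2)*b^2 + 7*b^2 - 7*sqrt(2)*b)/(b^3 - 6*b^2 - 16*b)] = (-13*b^2 + sqrt(2)*b^2 - 32*b + 14*sqrt(2)*b - 112 - 26*sqrt(2))/(b^4 - 12*b^3 + 4*b^2 + 192*b + 256)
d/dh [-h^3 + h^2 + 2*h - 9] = -3*h^2 + 2*h + 2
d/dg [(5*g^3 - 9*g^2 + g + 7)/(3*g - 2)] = (30*g^3 - 57*g^2 + 36*g - 23)/(9*g^2 - 12*g + 4)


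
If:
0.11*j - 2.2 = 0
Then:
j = 20.00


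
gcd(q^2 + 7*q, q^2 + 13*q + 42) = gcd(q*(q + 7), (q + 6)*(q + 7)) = q + 7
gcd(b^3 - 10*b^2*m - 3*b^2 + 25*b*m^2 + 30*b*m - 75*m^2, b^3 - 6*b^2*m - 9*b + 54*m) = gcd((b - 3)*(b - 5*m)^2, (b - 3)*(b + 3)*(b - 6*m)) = b - 3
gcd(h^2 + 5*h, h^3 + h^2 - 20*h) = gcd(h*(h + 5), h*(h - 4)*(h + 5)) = h^2 + 5*h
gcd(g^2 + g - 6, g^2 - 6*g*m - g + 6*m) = 1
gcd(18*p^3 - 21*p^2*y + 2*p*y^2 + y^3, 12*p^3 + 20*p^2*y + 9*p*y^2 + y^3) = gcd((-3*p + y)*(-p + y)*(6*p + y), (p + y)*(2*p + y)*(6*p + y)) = 6*p + y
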